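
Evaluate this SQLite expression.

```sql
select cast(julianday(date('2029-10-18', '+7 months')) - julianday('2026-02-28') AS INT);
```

1540

Adding +7 months to 2029-10-18 gives 2030-05-18.
0 days remain in February 2026 after the 28th (28 − 28).
Full months from March 2026 through April 2030 contribute their day counts.
Then 18 days into May 2030.
Total: 0 + 31 + 30 + 31 + 30 + 31 + 31 + 30 + 31 + 30 + 31 + 31 + 28 + 31 + 30 + 31 + 30 + 31 + 31 + 30 + 31 + 30 + 31 + 31 + 29 + 31 + 30 + 31 + 30 + 31 + 31 + 30 + 31 + 30 + 31 + 31 + 28 + 31 + 30 + 31 + 30 + 31 + 31 + 30 + 31 + 30 + 31 + 31 + 28 + 31 + 30 + 18 = 1540.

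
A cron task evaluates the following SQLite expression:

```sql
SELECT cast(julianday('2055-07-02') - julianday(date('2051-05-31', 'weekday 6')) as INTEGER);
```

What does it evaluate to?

1490

`weekday 6` advances to the next Saturday; 2051-05-31 is a Wednesday, so it moves forward to 2051-06-03.
27 days remain in June 2051 after the 3rd (30 − 3).
Full months from July 2051 through June 2055 contribute their day counts.
Then 2 days into July 2055.
Total: 27 + 31 + 31 + 30 + 31 + 30 + 31 + 31 + 29 + 31 + 30 + 31 + 30 + 31 + 31 + 30 + 31 + 30 + 31 + 31 + 28 + 31 + 30 + 31 + 30 + 31 + 31 + 30 + 31 + 30 + 31 + 31 + 28 + 31 + 30 + 31 + 30 + 31 + 31 + 30 + 31 + 30 + 31 + 31 + 28 + 31 + 30 + 31 + 30 + 2 = 1490.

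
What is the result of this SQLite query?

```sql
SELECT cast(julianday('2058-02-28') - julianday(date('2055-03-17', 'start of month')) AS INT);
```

`start of month` rewinds 2055-03-17 to 2055-03-01.
30 days remain in March 2055 after the 1st (31 − 1).
Full months from April 2055 through January 2058 contribute their day counts.
Then 28 days into February 2058.
Total: 30 + 30 + 31 + 30 + 31 + 31 + 30 + 31 + 30 + 31 + 31 + 29 + 31 + 30 + 31 + 30 + 31 + 31 + 30 + 31 + 30 + 31 + 31 + 28 + 31 + 30 + 31 + 30 + 31 + 31 + 30 + 31 + 30 + 31 + 31 + 28 = 1095.

1095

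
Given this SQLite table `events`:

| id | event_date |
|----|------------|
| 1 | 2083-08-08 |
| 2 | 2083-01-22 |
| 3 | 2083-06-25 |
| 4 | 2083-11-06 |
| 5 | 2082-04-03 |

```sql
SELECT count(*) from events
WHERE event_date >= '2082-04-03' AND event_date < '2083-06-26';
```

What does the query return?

Rows in [2082-04-03, 2083-06-26): 2083-01-22, 2083-06-25, 2082-04-03 → 3 rows.

3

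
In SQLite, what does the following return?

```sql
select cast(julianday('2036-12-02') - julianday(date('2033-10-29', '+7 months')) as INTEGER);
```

Adding +7 months to 2033-10-29 gives 2034-05-29.
2 days remain in May 2034 after the 29th (31 − 29).
Full months from June 2034 through November 2036 contribute their day counts.
Then 2 days into December 2036.
Total: 2 + 30 + 31 + 31 + 30 + 31 + 30 + 31 + 31 + 28 + 31 + 30 + 31 + 30 + 31 + 31 + 30 + 31 + 30 + 31 + 31 + 29 + 31 + 30 + 31 + 30 + 31 + 31 + 30 + 31 + 30 + 2 = 918.

918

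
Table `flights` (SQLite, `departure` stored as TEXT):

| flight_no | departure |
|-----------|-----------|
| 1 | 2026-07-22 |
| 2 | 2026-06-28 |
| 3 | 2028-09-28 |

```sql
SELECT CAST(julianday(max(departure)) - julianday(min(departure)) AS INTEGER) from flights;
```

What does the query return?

823

MIN = 2026-06-28, MAX = 2028-09-28.
2 days remain in June 2026 after the 28th (30 − 28).
Full months from July 2026 through August 2028 contribute their day counts.
Then 28 days into September 2028.
Total: 2 + 31 + 31 + 30 + 31 + 30 + 31 + 31 + 28 + 31 + 30 + 31 + 30 + 31 + 31 + 30 + 31 + 30 + 31 + 31 + 29 + 31 + 30 + 31 + 30 + 31 + 31 + 28 = 823.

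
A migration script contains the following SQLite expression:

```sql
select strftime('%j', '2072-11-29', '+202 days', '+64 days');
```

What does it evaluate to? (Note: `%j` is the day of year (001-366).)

234

First apply '+202 days', '+64 days': 2072-11-29 → 2073-08-22.
Day-of-year for 2073-08-22: days since 2073-01-01 inclusive = 234, zero-padded to 234.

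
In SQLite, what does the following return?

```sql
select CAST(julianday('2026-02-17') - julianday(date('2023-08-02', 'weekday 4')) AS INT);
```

`weekday 4` advances to the next Thursday; 2023-08-02 is a Wednesday, so it moves forward to 2023-08-03.
28 days remain in August 2023 after the 3rd (31 − 3).
Full months from September 2023 through January 2026 contribute their day counts.
Then 17 days into February 2026.
Total: 28 + 30 + 31 + 30 + 31 + 31 + 29 + 31 + 30 + 31 + 30 + 31 + 31 + 30 + 31 + 30 + 31 + 31 + 28 + 31 + 30 + 31 + 30 + 31 + 31 + 30 + 31 + 30 + 31 + 31 + 17 = 929.

929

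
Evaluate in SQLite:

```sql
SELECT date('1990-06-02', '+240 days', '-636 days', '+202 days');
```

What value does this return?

1989-11-20

Applying '+240 days' to 1990-06-02: counting 240 days forward gives 1991-01-28.
Applying '-636 days' to 1991-01-28: counting 636 days back gives 1989-05-02.
Applying '+202 days' to 1989-05-02: counting 202 days forward gives 1989-11-20.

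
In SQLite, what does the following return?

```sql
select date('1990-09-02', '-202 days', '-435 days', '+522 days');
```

Applying '-202 days' to 1990-09-02: counting 202 days back gives 1990-02-12.
Applying '-435 days' to 1990-02-12: counting 435 days back gives 1988-12-04.
Applying '+522 days' to 1988-12-04: counting 522 days forward gives 1990-05-10.

1990-05-10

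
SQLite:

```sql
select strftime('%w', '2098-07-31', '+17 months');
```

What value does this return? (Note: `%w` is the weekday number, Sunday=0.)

First apply '+17 months': 2098-07-31 → 2099-12-31.
2099-12-31 is a Thursday; with Sunday=0 that is 4.

4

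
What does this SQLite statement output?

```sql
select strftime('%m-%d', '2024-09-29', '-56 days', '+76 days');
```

10-19

First apply '-56 days', '+76 days': 2024-09-29 → 2024-10-19.
`%m-%d` extracts the month-day: 10-19.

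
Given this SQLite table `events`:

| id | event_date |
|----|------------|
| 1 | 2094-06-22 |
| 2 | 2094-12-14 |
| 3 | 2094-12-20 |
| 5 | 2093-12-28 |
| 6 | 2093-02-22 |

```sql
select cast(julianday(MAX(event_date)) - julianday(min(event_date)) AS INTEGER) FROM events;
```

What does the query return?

666

MIN = 2093-02-22, MAX = 2094-12-20.
6 days remain in February 2093 after the 22nd (28 − 22).
Full months from March 2093 through November 2094 contribute their day counts.
Then 20 days into December 2094.
Total: 6 + 31 + 30 + 31 + 30 + 31 + 31 + 30 + 31 + 30 + 31 + 31 + 28 + 31 + 30 + 31 + 30 + 31 + 31 + 30 + 31 + 30 + 20 = 666.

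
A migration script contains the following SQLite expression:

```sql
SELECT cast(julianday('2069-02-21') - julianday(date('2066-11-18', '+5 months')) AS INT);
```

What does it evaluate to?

Adding +5 months to 2066-11-18 gives 2067-04-18.
12 days remain in April 2067 after the 18th (30 − 18).
Full months from May 2067 through January 2069 contribute their day counts.
Then 21 days into February 2069.
Total: 12 + 31 + 30 + 31 + 31 + 30 + 31 + 30 + 31 + 31 + 29 + 31 + 30 + 31 + 30 + 31 + 31 + 30 + 31 + 30 + 31 + 31 + 21 = 675.

675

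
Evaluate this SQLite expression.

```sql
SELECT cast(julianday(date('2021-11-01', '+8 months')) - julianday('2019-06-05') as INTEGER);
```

1122

Adding +8 months to 2021-11-01 gives 2022-07-01.
25 days remain in June 2019 after the 5th (30 − 5).
Full months from July 2019 through June 2022 contribute their day counts.
Then 1 day into July 2022.
Total: 25 + 31 + 31 + 30 + 31 + 30 + 31 + 31 + 29 + 31 + 30 + 31 + 30 + 31 + 31 + 30 + 31 + 30 + 31 + 31 + 28 + 31 + 30 + 31 + 30 + 31 + 31 + 30 + 31 + 30 + 31 + 31 + 28 + 31 + 30 + 31 + 30 + 1 = 1122.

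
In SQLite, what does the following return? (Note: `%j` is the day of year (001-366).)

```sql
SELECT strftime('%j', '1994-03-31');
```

Day-of-year for 1994-03-31: days since 1994-01-01 inclusive = 90, zero-padded to 090.

090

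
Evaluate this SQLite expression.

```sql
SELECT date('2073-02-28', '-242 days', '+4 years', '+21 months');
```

2078-04-01

Applying '-242 days' to 2073-02-28: counting 242 days back gives 2072-07-01.
Adding +4 years to 2072-07-01 gives 2076-07-01.
Adding +21 months to 2076-07-01 gives 2078-04-01.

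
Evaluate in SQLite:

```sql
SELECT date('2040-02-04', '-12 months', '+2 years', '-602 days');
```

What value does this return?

2039-06-13

Adding -12 months to 2040-02-04 gives 2039-02-04.
Adding +2 years to 2039-02-04 gives 2041-02-04.
Applying '-602 days' to 2041-02-04: counting 602 days back gives 2039-06-13.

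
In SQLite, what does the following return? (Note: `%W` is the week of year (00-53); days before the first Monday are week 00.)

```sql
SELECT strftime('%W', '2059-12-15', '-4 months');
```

First apply '-4 months': 2059-12-15 → 2059-08-15.
2059-08-15 is a Friday. SQLite's %W counts Mondays since the year started; the result is 32.

32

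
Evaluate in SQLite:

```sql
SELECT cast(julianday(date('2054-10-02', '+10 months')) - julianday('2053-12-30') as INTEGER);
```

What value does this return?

580

Adding +10 months to 2054-10-02 gives 2055-08-02.
1 day remains in December 2053 after the 30th (31 − 30).
Full months from January 2054 through July 2055 contribute their day counts.
Then 2 days into August 2055.
Total: 1 + 31 + 28 + 31 + 30 + 31 + 30 + 31 + 31 + 30 + 31 + 30 + 31 + 31 + 28 + 31 + 30 + 31 + 30 + 31 + 2 = 580.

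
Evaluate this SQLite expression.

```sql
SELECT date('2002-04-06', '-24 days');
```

2002-03-13

Going back 6 days from 2002-04-06 reaches 2002-03-31 (last day of March, 31 days).
Going back 18 days within March lands on 2002-03-13.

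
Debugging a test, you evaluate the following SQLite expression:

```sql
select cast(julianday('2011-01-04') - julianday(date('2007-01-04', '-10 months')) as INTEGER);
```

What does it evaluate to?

Adding -10 months to 2007-01-04 gives 2006-03-04.
27 days remain in March 2006 after the 4th (31 − 4).
Full months from April 2006 through December 2010 contribute their day counts.
Then 4 days into January 2011.
Total: 27 + 30 + 31 + 30 + 31 + 31 + 30 + 31 + 30 + 31 + 31 + 28 + 31 + 30 + 31 + 30 + 31 + 31 + 30 + 31 + 30 + 31 + 31 + 29 + 31 + 30 + 31 + 30 + 31 + 31 + 30 + 31 + 30 + 31 + 31 + 28 + 31 + 30 + 31 + 30 + 31 + 31 + 30 + 31 + 30 + 31 + 31 + 28 + 31 + 30 + 31 + 30 + 31 + 31 + 30 + 31 + 30 + 31 + 4 = 1767.

1767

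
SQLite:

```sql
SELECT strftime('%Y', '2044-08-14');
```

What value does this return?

2044

`%Y` extracts the 4-digit year: 2044.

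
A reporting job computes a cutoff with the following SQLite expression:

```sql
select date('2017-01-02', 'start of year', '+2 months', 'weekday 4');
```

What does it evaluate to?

`start of year` rewinds 2017-01-02 to 2017-01-01.
Adding +2 months to 2017-01-01 gives 2017-03-01.
`weekday 4` advances to the next Thursday; 2017-03-01 is a Wednesday, so it moves forward to 2017-03-02.

2017-03-02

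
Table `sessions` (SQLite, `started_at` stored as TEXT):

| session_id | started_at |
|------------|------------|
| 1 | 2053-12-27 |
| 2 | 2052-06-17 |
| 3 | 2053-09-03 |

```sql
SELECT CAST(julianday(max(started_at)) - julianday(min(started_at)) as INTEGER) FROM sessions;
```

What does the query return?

558

MIN = 2052-06-17, MAX = 2053-12-27.
13 days remain in June 2052 after the 17th (30 − 17).
Full months from July 2052 through November 2053 contribute their day counts.
Then 27 days into December 2053.
Total: 13 + 31 + 31 + 30 + 31 + 30 + 31 + 31 + 28 + 31 + 30 + 31 + 30 + 31 + 31 + 30 + 31 + 30 + 27 = 558.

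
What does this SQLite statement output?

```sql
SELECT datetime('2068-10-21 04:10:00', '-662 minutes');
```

2068-10-20 17:08:00

662 minutes = 11h 2m; -662 minutes from 2068-10-21 04:10:00 is 2068-10-20 17:08:00 (crosses midnight).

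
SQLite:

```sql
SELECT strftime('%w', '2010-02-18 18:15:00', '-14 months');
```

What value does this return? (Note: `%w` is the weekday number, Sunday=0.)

First apply '-14 months': 2010-02-18 18:15:00 → 2008-12-18 18:15:00.
2008-12-18 is a Thursday; with Sunday=0 that is 4.

4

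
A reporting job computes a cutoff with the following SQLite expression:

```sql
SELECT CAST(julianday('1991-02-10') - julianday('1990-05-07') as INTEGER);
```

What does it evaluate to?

279

24 days remain in May 1990 after the 7th (31 − 7).
Full months from June 1990 through January 1991 contribute their day counts.
Then 10 days into February 1991.
Total: 24 + 30 + 31 + 31 + 30 + 31 + 30 + 31 + 31 + 10 = 279.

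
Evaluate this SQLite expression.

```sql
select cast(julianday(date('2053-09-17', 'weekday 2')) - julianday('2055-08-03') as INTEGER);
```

`weekday 2` advances to the next Tuesday; 2053-09-17 is a Wednesday, so it moves forward to 2053-09-23.
7 days remain in September 2053 after the 23rd (30 − 23).
Full months from October 2053 through July 2055 contribute their day counts.
Then 3 days into August 2055.
Total: 7 + 31 + 30 + 31 + 31 + 28 + 31 + 30 + 31 + 30 + 31 + 31 + 30 + 31 + 30 + 31 + 31 + 28 + 31 + 30 + 31 + 30 + 31 + 3 = 679.
The subtraction is earlier − later, so the result is −679 → -679.

-679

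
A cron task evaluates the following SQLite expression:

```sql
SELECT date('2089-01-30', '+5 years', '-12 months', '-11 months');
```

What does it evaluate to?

2092-03-01

Adding +5 years to 2089-01-30 gives 2094-01-30.
Adding -12 months to 2094-01-30 gives 2093-01-30.
Adding -11 months to 2093-01-30 targets 2092-02-30. February 2092 has only 29 days, so SQLite normalizes the 1-day overflow forward to 2092-03-01.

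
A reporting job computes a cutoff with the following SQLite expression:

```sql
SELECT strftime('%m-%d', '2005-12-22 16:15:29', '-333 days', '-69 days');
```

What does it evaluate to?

First apply '-333 days', '-69 days': 2005-12-22 16:15:29 → 2004-11-15 16:15:29.
`%m-%d` extracts the month-day: 11-15.

11-15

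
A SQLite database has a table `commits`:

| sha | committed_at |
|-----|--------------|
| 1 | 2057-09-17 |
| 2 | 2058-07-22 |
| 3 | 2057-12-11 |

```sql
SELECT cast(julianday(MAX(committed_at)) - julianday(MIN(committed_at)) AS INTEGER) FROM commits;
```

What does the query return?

MIN = 2057-09-17, MAX = 2058-07-22.
13 days remain in September 2057 after the 17th (30 − 17).
Full months from October 2057 through June 2058 contribute their day counts.
Then 22 days into July 2058.
Total: 13 + 31 + 30 + 31 + 31 + 28 + 31 + 30 + 31 + 30 + 22 = 308.

308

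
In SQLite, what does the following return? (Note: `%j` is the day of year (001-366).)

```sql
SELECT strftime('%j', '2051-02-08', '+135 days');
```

First apply '+135 days': 2051-02-08 → 2051-06-23.
Day-of-year for 2051-06-23: days since 2051-01-01 inclusive = 174, zero-padded to 174.

174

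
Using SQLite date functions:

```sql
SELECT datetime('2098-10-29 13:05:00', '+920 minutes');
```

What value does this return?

920 minutes = 15h 20m; +920 minutes from 2098-10-29 13:05:00 is 2098-10-30 04:25:00 (crosses midnight).

2098-10-30 04:25:00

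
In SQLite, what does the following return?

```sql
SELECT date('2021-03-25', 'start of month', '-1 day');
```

`start of month` rewinds 2021-03-25 to 2021-03-01.
Going back 1 day from 2021-03-01 reaches 2021-02-28 (last day of February, 28 days).

2021-02-28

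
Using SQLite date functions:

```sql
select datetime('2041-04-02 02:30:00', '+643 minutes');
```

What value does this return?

2041-04-02 13:13:00

643 minutes = 10h 43m; +643 minutes from 2041-04-02 02:30:00 is 2041-04-02 13:13:00.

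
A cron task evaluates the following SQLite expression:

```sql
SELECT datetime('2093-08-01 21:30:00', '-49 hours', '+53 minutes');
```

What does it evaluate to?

2093-07-30 21:23:00

-49 hours from 2093-08-01 21:30:00 is 2093-07-30 20:30:00 (crosses midnight).
+53 minutes from 2093-07-30 20:30:00 is 2093-07-30 21:23:00.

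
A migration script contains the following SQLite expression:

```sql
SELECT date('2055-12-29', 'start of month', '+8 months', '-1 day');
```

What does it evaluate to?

`start of month` rewinds 2055-12-29 to 2055-12-01.
Adding +8 months to 2055-12-01 gives 2056-08-01.
Going back 1 day from 2056-08-01 reaches 2056-07-31 (last day of July, 31 days).

2056-07-31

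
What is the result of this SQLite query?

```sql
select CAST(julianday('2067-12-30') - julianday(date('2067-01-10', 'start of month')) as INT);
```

`start of month` rewinds 2067-01-10 to 2067-01-01.
30 days remain in January 2067 after the 1st (31 − 1).
Full months from February 2067 through November 2067 contribute their day counts.
Then 30 days into December 2067.
Total: 30 + 28 + 31 + 30 + 31 + 30 + 31 + 31 + 30 + 31 + 30 + 30 = 363.

363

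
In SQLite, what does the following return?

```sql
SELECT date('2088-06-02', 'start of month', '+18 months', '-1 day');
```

`start of month` rewinds 2088-06-02 to 2088-06-01.
Adding +18 months to 2088-06-01 gives 2089-12-01.
Going back 1 day from 2089-12-01 reaches 2089-11-30 (last day of November, 30 days).

2089-11-30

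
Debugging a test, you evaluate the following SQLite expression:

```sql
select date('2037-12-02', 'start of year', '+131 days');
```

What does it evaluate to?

`start of year` rewinds 2037-12-02 to 2037-01-01.
Applying '+131 days' to 2037-01-01: counting 131 days forward gives 2037-05-12.

2037-05-12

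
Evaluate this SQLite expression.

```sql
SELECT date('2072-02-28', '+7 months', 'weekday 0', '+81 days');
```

Adding +7 months to 2072-02-28 gives 2072-09-28.
`weekday 0` advances to the next Sunday; 2072-09-28 is a Wednesday, so it moves forward to 2072-10-02.
Applying '+81 days' to 2072-10-02: counting 81 days forward gives 2072-12-22.

2072-12-22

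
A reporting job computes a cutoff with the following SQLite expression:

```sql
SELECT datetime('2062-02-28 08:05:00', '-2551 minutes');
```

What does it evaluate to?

2062-02-26 13:34:00

2551 minutes = 42h 31m; -2551 minutes from 2062-02-28 08:05:00 is 2062-02-26 13:34:00 (crosses midnight).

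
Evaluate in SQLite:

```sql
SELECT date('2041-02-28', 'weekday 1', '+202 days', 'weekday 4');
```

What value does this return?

`weekday 1` advances to the next Monday; 2041-02-28 is a Thursday, so it moves forward to 2041-03-04.
Applying '+202 days' to 2041-03-04: counting 202 days forward gives 2041-09-22.
`weekday 4` advances to the next Thursday; 2041-09-22 is a Sunday, so it moves forward to 2041-09-26.

2041-09-26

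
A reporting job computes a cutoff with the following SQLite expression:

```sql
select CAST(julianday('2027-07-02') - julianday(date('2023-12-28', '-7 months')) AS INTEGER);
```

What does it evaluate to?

1496

Adding -7 months to 2023-12-28 gives 2023-05-28.
3 days remain in May 2023 after the 28th (31 − 28).
Full months from June 2023 through June 2027 contribute their day counts.
Then 2 days into July 2027.
Total: 3 + 30 + 31 + 31 + 30 + 31 + 30 + 31 + 31 + 29 + 31 + 30 + 31 + 30 + 31 + 31 + 30 + 31 + 30 + 31 + 31 + 28 + 31 + 30 + 31 + 30 + 31 + 31 + 30 + 31 + 30 + 31 + 31 + 28 + 31 + 30 + 31 + 30 + 31 + 31 + 30 + 31 + 30 + 31 + 31 + 28 + 31 + 30 + 31 + 30 + 2 = 1496.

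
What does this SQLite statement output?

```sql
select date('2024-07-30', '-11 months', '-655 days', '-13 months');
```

2020-10-13

Adding -11 months to 2024-07-30 gives 2023-08-30.
Applying '-655 days' to 2023-08-30: counting 655 days back gives 2021-11-13.
Adding -13 months to 2021-11-13 gives 2020-10-13.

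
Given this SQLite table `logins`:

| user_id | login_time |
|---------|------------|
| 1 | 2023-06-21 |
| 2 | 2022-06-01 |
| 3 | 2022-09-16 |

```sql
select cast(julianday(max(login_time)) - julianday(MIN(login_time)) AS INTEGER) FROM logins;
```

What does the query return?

385

MIN = 2022-06-01, MAX = 2023-06-21.
29 days remain in June 2022 after the 1st (30 − 1).
Full months from July 2022 through May 2023 contribute their day counts.
Then 21 days into June 2023.
Total: 29 + 31 + 31 + 30 + 31 + 30 + 31 + 31 + 28 + 31 + 30 + 31 + 21 = 385.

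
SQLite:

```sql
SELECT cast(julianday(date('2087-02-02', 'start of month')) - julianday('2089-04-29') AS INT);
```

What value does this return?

`start of month` rewinds 2087-02-02 to 2087-02-01.
27 days remain in February 2087 after the 1st (28 − 1).
Full months from March 2087 through March 2089 contribute their day counts.
Then 29 days into April 2089.
Total: 27 + 31 + 30 + 31 + 30 + 31 + 31 + 30 + 31 + 30 + 31 + 31 + 29 + 31 + 30 + 31 + 30 + 31 + 31 + 30 + 31 + 30 + 31 + 31 + 28 + 31 + 29 = 818.
The subtraction is earlier − later, so the result is −818 → -818.

-818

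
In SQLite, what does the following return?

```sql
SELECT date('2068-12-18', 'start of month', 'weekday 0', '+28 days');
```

`start of month` rewinds 2068-12-18 to 2068-12-01.
`weekday 0` advances to the next Sunday; 2068-12-01 is a Saturday, so it moves forward to 2068-12-02.
Advancing 28 more days within December lands on 2068-12-30.

2068-12-30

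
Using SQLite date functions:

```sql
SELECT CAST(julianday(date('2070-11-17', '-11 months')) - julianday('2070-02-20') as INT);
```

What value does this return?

Adding -11 months to 2070-11-17 gives 2069-12-17.
14 days remain in December 2069 after the 17th (31 − 17).
January 2070: 31 days.
Then 20 days into February 2070.
Total: 14 + 31 + 20 = 65.
The subtraction is earlier − later, so the result is −65 → -65.

-65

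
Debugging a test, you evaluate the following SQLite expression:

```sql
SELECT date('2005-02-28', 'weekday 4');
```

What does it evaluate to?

2005-03-03

`weekday 4` advances to the next Thursday; 2005-02-28 is a Monday, so it moves forward to 2005-03-03.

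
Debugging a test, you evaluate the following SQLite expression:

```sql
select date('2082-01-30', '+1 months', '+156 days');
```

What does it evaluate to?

2082-08-05

Adding +1 month to 2082-01-30 targets 2082-02-30. February 2082 has only 28 days, so SQLite normalizes the 2-day overflow forward to 2082-03-02.
Applying '+156 days' to 2082-03-02: counting 156 days forward gives 2082-08-05.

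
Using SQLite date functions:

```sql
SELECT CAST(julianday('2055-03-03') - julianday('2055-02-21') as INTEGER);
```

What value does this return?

10

7 days remain in February 2055 after the 21st (28 − 21).
Then 3 days into March 2055.
Total: 7 + 3 = 10.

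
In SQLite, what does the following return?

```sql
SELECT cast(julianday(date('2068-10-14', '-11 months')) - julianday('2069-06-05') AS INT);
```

Adding -11 months to 2068-10-14 gives 2067-11-14.
16 days remain in November 2067 after the 14th (30 − 14).
Full months from December 2067 through May 2069 contribute their day counts.
Then 5 days into June 2069.
Total: 16 + 31 + 31 + 29 + 31 + 30 + 31 + 30 + 31 + 31 + 30 + 31 + 30 + 31 + 31 + 28 + 31 + 30 + 31 + 5 = 569.
The subtraction is earlier − later, so the result is −569 → -569.

-569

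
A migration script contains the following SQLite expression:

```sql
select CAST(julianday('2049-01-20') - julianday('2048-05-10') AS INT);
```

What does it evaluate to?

21 days remain in May 2048 after the 10th (31 − 10).
Full months from June 2048 through December 2048 contribute their day counts.
Then 20 days into January 2049.
Total: 21 + 30 + 31 + 31 + 30 + 31 + 30 + 31 + 20 = 255.

255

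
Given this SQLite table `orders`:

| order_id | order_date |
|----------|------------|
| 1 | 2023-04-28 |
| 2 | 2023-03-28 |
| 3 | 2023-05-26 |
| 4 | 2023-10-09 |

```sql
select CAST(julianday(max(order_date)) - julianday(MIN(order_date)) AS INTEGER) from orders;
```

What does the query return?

MIN = 2023-03-28, MAX = 2023-10-09.
3 days remain in March 2023 after the 28th (31 − 28).
Full months from April 2023 through September 2023 contribute their day counts.
Then 9 days into October 2023.
Total: 3 + 30 + 31 + 30 + 31 + 31 + 30 + 9 = 195.

195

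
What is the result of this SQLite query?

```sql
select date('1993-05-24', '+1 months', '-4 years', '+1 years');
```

Adding +1 month to 1993-05-24 gives 1993-06-24.
Adding -4 years to 1993-06-24 gives 1989-06-24.
Adding +1 year to 1989-06-24 gives 1990-06-24.

1990-06-24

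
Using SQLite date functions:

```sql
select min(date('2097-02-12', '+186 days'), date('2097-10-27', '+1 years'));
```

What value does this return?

2097-08-17

date('2097-02-12', '+186 days') → 2097-08-17.
date('2097-10-27', '+1 years') → 2098-10-27.
Earlier of the two is 2097-08-17.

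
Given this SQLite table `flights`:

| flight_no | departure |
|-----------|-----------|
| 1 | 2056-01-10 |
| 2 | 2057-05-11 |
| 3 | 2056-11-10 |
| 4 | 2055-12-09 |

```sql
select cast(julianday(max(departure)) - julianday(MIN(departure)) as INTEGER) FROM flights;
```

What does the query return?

MIN = 2055-12-09, MAX = 2057-05-11.
22 days remain in December 2055 after the 9th (31 − 9).
Full months from January 2056 through April 2057 contribute their day counts.
Then 11 days into May 2057.
Total: 22 + 31 + 29 + 31 + 30 + 31 + 30 + 31 + 31 + 30 + 31 + 30 + 31 + 31 + 28 + 31 + 30 + 11 = 519.

519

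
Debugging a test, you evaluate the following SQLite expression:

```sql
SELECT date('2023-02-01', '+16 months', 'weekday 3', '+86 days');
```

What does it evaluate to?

Adding +16 months to 2023-02-01 gives 2024-06-01.
`weekday 3` advances to the next Wednesday; 2024-06-01 is a Saturday, so it moves forward to 2024-06-05.
Applying '+86 days' to 2024-06-05: counting 86 days forward gives 2024-08-30.

2024-08-30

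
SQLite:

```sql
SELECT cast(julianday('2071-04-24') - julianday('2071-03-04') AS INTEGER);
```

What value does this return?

27 days remain in March 2071 after the 4th (31 − 4).
Then 24 days into April 2071.
Total: 27 + 24 = 51.

51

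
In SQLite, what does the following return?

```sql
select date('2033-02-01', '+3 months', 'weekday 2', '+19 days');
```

Adding +3 months to 2033-02-01 gives 2033-05-01.
`weekday 2` advances to the next Tuesday; 2033-05-01 is a Sunday, so it moves forward to 2033-05-03.
Advancing 19 more days within May lands on 2033-05-22.

2033-05-22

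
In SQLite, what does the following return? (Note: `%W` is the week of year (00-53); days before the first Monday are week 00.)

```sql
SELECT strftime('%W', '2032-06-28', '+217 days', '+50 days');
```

12

First apply '+217 days', '+50 days': 2032-06-28 → 2033-03-22.
2033-03-22 is a Tuesday. SQLite's %W counts Mondays since the year started; the result is 12.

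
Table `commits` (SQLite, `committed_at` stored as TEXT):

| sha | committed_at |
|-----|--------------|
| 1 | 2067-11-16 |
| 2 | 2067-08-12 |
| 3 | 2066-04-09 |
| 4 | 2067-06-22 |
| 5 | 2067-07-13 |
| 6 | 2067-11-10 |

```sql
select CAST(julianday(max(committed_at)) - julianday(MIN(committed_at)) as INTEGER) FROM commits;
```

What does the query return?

586

MIN = 2066-04-09, MAX = 2067-11-16.
21 days remain in April 2066 after the 9th (30 − 9).
Full months from May 2066 through October 2067 contribute their day counts.
Then 16 days into November 2067.
Total: 21 + 31 + 30 + 31 + 31 + 30 + 31 + 30 + 31 + 31 + 28 + 31 + 30 + 31 + 30 + 31 + 31 + 30 + 31 + 16 = 586.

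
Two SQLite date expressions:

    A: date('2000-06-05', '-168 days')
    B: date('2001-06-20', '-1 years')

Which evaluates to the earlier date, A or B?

A = 1999-12-20.
B = 2000-06-20.
A is earlier.

A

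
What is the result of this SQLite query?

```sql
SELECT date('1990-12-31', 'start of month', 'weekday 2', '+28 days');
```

`start of month` rewinds 1990-12-31 to 1990-12-01.
`weekday 2` advances to the next Tuesday; 1990-12-01 is a Saturday, so it moves forward to 1990-12-04.
December 1990 has 31 days; 27 remain after the 4th, so 28 days reach 1991-01-01.

1991-01-01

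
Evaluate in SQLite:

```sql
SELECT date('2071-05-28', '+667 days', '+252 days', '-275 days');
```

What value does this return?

2073-03-02

Applying '+667 days' to 2071-05-28: counting 667 days forward gives 2073-03-25.
Applying '+252 days' to 2073-03-25: counting 252 days forward gives 2073-12-02.
Applying '-275 days' to 2073-12-02: counting 275 days back gives 2073-03-02.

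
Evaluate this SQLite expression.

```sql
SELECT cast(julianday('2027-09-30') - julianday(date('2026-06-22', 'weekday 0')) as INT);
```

`weekday 0` advances to the next Sunday; 2026-06-22 is a Monday, so it moves forward to 2026-06-28.
2 days remain in June 2026 after the 28th (30 − 28).
Full months from July 2026 through August 2027 contribute their day counts.
Then 30 days into September 2027.
Total: 2 + 31 + 31 + 30 + 31 + 30 + 31 + 31 + 28 + 31 + 30 + 31 + 30 + 31 + 31 + 30 = 459.

459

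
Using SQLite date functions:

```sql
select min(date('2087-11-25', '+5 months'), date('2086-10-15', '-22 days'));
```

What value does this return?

date('2087-11-25', '+5 months') → 2088-04-25.
date('2086-10-15', '-22 days') → 2086-09-23.
Earlier of the two is 2086-09-23.

2086-09-23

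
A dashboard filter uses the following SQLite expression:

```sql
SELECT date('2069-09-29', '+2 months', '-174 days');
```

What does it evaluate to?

Adding +2 months to 2069-09-29 gives 2069-11-29.
Applying '-174 days' to 2069-11-29: counting 174 days back gives 2069-06-08.

2069-06-08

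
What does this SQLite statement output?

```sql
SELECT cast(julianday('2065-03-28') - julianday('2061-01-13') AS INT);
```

1535

18 days remain in January 2061 after the 13th (31 − 13).
Full months from February 2061 through February 2065 contribute their day counts.
Then 28 days into March 2065.
Total: 18 + 28 + 31 + 30 + 31 + 30 + 31 + 31 + 30 + 31 + 30 + 31 + 31 + 28 + 31 + 30 + 31 + 30 + 31 + 31 + 30 + 31 + 30 + 31 + 31 + 28 + 31 + 30 + 31 + 30 + 31 + 31 + 30 + 31 + 30 + 31 + 31 + 29 + 31 + 30 + 31 + 30 + 31 + 31 + 30 + 31 + 30 + 31 + 31 + 28 + 28 = 1535.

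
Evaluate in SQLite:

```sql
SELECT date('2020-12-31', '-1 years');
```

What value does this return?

2019-12-31

Adding -1 year to 2020-12-31 gives 2019-12-31.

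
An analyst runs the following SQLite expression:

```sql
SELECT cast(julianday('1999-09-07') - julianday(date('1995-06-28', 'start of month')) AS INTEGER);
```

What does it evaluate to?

`start of month` rewinds 1995-06-28 to 1995-06-01.
29 days remain in June 1995 after the 1st (30 − 1).
Full months from July 1995 through August 1999 contribute their day counts.
Then 7 days into September 1999.
Total: 29 + 31 + 31 + 30 + 31 + 30 + 31 + 31 + 29 + 31 + 30 + 31 + 30 + 31 + 31 + 30 + 31 + 30 + 31 + 31 + 28 + 31 + 30 + 31 + 30 + 31 + 31 + 30 + 31 + 30 + 31 + 31 + 28 + 31 + 30 + 31 + 30 + 31 + 31 + 30 + 31 + 30 + 31 + 31 + 28 + 31 + 30 + 31 + 30 + 31 + 31 + 7 = 1559.

1559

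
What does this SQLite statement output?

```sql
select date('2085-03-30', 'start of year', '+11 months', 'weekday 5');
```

2085-12-07

`start of year` rewinds 2085-03-30 to 2085-01-01.
Adding +11 months to 2085-01-01 gives 2085-12-01.
`weekday 5` advances to the next Friday; 2085-12-01 is a Saturday, so it moves forward to 2085-12-07.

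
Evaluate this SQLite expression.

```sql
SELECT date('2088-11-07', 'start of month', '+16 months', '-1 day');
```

`start of month` rewinds 2088-11-07 to 2088-11-01.
Adding +16 months to 2088-11-01 gives 2090-03-01.
Going back 1 day from 2090-03-01 reaches 2090-02-28 (last day of February, 28 days).

2090-02-28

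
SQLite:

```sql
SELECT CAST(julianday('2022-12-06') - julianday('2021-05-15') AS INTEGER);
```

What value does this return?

16 days remain in May 2021 after the 15th (31 − 15).
Full months from June 2021 through November 2022 contribute their day counts.
Then 6 days into December 2022.
Total: 16 + 30 + 31 + 31 + 30 + 31 + 30 + 31 + 31 + 28 + 31 + 30 + 31 + 30 + 31 + 31 + 30 + 31 + 30 + 6 = 570.

570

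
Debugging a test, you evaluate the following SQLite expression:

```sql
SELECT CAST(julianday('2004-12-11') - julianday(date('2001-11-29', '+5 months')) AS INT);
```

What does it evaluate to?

957

Adding +5 months to 2001-11-29 gives 2002-04-29.
1 day remains in April 2002 after the 29th (30 − 29).
Full months from May 2002 through November 2004 contribute their day counts.
Then 11 days into December 2004.
Total: 1 + 31 + 30 + 31 + 31 + 30 + 31 + 30 + 31 + 31 + 28 + 31 + 30 + 31 + 30 + 31 + 31 + 30 + 31 + 30 + 31 + 31 + 29 + 31 + 30 + 31 + 30 + 31 + 31 + 30 + 31 + 30 + 11 = 957.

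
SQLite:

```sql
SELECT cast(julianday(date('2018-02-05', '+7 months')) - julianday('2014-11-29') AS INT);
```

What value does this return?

1376

Adding +7 months to 2018-02-05 gives 2018-09-05.
1 day remains in November 2014 after the 29th (30 − 29).
Full months from December 2014 through August 2018 contribute their day counts.
Then 5 days into September 2018.
Total: 1 + 31 + 31 + 28 + 31 + 30 + 31 + 30 + 31 + 31 + 30 + 31 + 30 + 31 + 31 + 29 + 31 + 30 + 31 + 30 + 31 + 31 + 30 + 31 + 30 + 31 + 31 + 28 + 31 + 30 + 31 + 30 + 31 + 31 + 30 + 31 + 30 + 31 + 31 + 28 + 31 + 30 + 31 + 30 + 31 + 31 + 5 = 1376.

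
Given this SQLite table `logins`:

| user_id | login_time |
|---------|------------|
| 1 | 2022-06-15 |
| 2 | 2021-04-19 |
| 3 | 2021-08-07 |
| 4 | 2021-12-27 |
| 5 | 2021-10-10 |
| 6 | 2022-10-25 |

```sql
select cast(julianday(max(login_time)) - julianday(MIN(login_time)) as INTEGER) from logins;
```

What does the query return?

554

MIN = 2021-04-19, MAX = 2022-10-25.
11 days remain in April 2021 after the 19th (30 − 19).
Full months from May 2021 through September 2022 contribute their day counts.
Then 25 days into October 2022.
Total: 11 + 31 + 30 + 31 + 31 + 30 + 31 + 30 + 31 + 31 + 28 + 31 + 30 + 31 + 30 + 31 + 31 + 30 + 25 = 554.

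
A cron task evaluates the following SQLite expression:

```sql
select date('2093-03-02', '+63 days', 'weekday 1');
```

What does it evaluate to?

2093-05-04

Applying '+63 days' to 2093-03-02: counting 63 days forward gives 2093-05-04.
`weekday 1` advances to the next Monday; 2093-05-04 is already a Monday, so it stays at 2093-05-04.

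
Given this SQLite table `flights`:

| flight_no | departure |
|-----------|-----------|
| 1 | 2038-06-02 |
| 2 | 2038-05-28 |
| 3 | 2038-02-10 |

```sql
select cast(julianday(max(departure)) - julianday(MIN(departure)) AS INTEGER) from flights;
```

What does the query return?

MIN = 2038-02-10, MAX = 2038-06-02.
18 days remain in February 2038 after the 10th (28 − 10).
March 2038: 31 days.
April 2038: 30 days.
May 2038: 31 days.
Then 2 days into June 2038.
Total: 18 + 31 + 30 + 31 + 2 = 112.

112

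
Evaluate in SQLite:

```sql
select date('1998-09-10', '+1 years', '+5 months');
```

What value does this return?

2000-02-10

Adding +1 year to 1998-09-10 gives 1999-09-10.
Adding +5 months to 1999-09-10 gives 2000-02-10.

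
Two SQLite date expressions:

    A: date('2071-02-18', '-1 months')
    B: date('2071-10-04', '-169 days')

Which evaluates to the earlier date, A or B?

A = 2071-01-18.
B = 2071-04-18.
A is earlier.

A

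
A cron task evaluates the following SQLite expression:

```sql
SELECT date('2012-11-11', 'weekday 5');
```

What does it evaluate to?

2012-11-16

`weekday 5` advances to the next Friday; 2012-11-11 is a Sunday, so it moves forward to 2012-11-16.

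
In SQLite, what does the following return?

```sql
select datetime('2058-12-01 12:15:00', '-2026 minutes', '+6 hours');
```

2026 minutes = 33h 46m; -2026 minutes from 2058-12-01 12:15:00 is 2058-11-30 02:29:00 (crosses midnight).
+6 hours from 2058-11-30 02:29:00 is 2058-11-30 08:29:00.

2058-11-30 08:29:00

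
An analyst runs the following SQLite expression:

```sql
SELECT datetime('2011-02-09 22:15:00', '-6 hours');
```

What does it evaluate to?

2011-02-09 16:15:00

-6 hours from 2011-02-09 22:15:00 is 2011-02-09 16:15:00.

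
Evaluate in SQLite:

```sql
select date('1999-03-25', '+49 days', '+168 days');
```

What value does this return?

Applying '+49 days' to 1999-03-25: counting 49 days forward gives 1999-05-13.
Applying '+168 days' to 1999-05-13: counting 168 days forward gives 1999-10-28.

1999-10-28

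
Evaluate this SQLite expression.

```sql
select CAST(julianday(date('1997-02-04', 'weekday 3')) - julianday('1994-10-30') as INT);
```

829

`weekday 3` advances to the next Wednesday; 1997-02-04 is a Tuesday, so it moves forward to 1997-02-05.
1 day remains in October 1994 after the 30th (31 − 30).
Full months from November 1994 through January 1997 contribute their day counts.
Then 5 days into February 1997.
Total: 1 + 30 + 31 + 31 + 28 + 31 + 30 + 31 + 30 + 31 + 31 + 30 + 31 + 30 + 31 + 31 + 29 + 31 + 30 + 31 + 30 + 31 + 31 + 30 + 31 + 30 + 31 + 31 + 5 = 829.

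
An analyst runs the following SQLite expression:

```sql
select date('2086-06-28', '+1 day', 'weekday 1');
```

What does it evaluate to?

Advancing 1 more day within June lands on 2086-06-29.
`weekday 1` advances to the next Monday; 2086-06-29 is a Saturday, so it moves forward to 2086-07-01.

2086-07-01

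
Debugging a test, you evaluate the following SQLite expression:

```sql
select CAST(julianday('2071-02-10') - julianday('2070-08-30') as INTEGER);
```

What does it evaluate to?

1 day remains in August 2070 after the 30th (31 − 30).
September 2070: 30 days.
October 2070: 31 days.
November 2070: 30 days.
December 2070: 31 days.
January 2071: 31 days.
Then 10 days into February 2071.
Total: 1 + 30 + 31 + 30 + 31 + 31 + 10 = 164.

164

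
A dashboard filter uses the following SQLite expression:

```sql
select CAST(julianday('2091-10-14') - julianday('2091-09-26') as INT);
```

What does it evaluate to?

4 days remain in September 2091 after the 26th (30 − 26).
Then 14 days into October 2091.
Total: 4 + 14 = 18.

18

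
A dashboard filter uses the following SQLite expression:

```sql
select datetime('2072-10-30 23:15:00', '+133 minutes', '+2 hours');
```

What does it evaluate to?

2072-10-31 03:28:00

133 minutes = 2h 13m; +133 minutes from 2072-10-30 23:15:00 is 2072-10-31 01:28:00 (crosses midnight).
+2 hours from 2072-10-31 01:28:00 is 2072-10-31 03:28:00.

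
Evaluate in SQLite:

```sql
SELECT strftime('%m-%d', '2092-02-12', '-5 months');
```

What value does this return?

09-12

First apply '-5 months': 2092-02-12 → 2091-09-12.
`%m-%d` extracts the month-day: 09-12.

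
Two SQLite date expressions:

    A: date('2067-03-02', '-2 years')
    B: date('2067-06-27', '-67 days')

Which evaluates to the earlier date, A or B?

A

A = 2065-03-02.
B = 2067-04-21.
A is earlier.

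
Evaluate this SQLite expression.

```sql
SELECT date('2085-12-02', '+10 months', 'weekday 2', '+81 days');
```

Adding +10 months to 2085-12-02 gives 2086-10-02.
`weekday 2` advances to the next Tuesday; 2086-10-02 is a Wednesday, so it moves forward to 2086-10-08.
Applying '+81 days' to 2086-10-08: counting 81 days forward gives 2086-12-28.

2086-12-28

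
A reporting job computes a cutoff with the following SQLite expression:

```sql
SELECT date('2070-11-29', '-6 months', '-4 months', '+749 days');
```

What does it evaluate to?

Adding -6 months to 2070-11-29 gives 2070-05-29.
Adding -4 months to 2070-05-29 gives 2070-01-29.
Applying '+749 days' to 2070-01-29: counting 749 days forward gives 2072-02-17.

2072-02-17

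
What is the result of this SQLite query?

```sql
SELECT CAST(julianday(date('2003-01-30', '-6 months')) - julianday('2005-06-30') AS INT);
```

Adding -6 months to 2003-01-30 gives 2002-07-30.
1 day remains in July 2002 after the 30th (31 − 30).
Full months from August 2002 through May 2005 contribute their day counts.
Then 30 days into June 2005.
Total: 1 + 31 + 30 + 31 + 30 + 31 + 31 + 28 + 31 + 30 + 31 + 30 + 31 + 31 + 30 + 31 + 30 + 31 + 31 + 29 + 31 + 30 + 31 + 30 + 31 + 31 + 30 + 31 + 30 + 31 + 31 + 28 + 31 + 30 + 31 + 30 = 1066.
The subtraction is earlier − later, so the result is −1066 → -1066.

-1066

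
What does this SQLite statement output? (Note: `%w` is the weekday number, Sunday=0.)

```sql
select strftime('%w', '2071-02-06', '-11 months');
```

First apply '-11 months': 2071-02-06 → 2070-03-06.
2070-03-06 is a Thursday; with Sunday=0 that is 4.

4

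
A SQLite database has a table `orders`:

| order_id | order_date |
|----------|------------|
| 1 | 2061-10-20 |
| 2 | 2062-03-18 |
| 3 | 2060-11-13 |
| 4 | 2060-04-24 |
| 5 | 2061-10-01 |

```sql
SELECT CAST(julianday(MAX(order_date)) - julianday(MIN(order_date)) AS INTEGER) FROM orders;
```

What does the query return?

MIN = 2060-04-24, MAX = 2062-03-18.
6 days remain in April 2060 after the 24th (30 − 24).
Full months from May 2060 through February 2062 contribute their day counts.
Then 18 days into March 2062.
Total: 6 + 31 + 30 + 31 + 31 + 30 + 31 + 30 + 31 + 31 + 28 + 31 + 30 + 31 + 30 + 31 + 31 + 30 + 31 + 30 + 31 + 31 + 28 + 18 = 693.

693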